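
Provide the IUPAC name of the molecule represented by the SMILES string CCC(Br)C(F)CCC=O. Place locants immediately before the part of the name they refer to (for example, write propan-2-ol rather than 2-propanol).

5-bromo-4-fluoroheptanal

The longest carbon chain that includes the –CHO group has 7 carbons, so the parent hydride is heptane.
The principal characteristic group is an aldehyde (terminal –CHO), named with the suffix -al.
Number the chain so that the aldehyde carbon is C-1 by definition.
This places a bromo group at C-5; a fluoro group at C-4.
Substituent prefixes are cited in alphabetical order (multiplying prefixes like di-/tri- are ignored for ordering).
Putting it together: 5-bromo-4-fluoroheptanal.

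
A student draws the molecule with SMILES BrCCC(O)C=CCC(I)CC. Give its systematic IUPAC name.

The longest chain bearing the –OH group and the multiple bond is 9 carbons long (nonane).
An alcohol (–OH) is the principal characteristic group, giving the suffix -ol.
There is one C=C double bond, indicated by the ending -ene.
Number the chain so that numbering from this end puts the hydroxyl group at C-3 rather than C-7.
With this numbering: the hydroxyl at C-3; the double bond between C-4 and C-5; a bromo group at C-1; an iodo group at C-7.
Prefixes are listed alphabetically: bromo, iodo.
Putting it together: 1-bromo-7-iodonon-4-en-3-ol.

1-bromo-7-iodonon-4-en-3-ol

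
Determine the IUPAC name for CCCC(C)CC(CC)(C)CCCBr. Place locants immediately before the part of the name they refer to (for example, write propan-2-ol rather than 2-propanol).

1-bromo-4-ethyl-4,6-dimethylnonane

The longest continuous carbon chain has 9 atoms, so the parent hydride is nonane.
Choose the numbering such that the substituent locant set {1,4,4,6} is lower than {4,6,6,9} at the first point of difference.
That gives a bromo group at C-1; an ethyl group at C-4; methyl groups at C-4 and C-6.
Prefixes are listed alphabetically: bromo, ethyl, methyl.
Assembling the pieces gives 1-bromo-4-ethyl-4,6-dimethylnonane.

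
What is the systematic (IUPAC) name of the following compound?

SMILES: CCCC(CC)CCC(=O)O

The longest chain bearing the –COOH group is 7 carbons long (heptane).
The principal characteristic group is a carboxylic acid (terminal –COOH), named with the suffix -oic acid.
Choose the numbering such that the carboxylic acid carbon is C-1 by definition.
With this numbering: an ethyl group at C-4.
Assembling the pieces gives 4-ethylheptanoic acid.

4-ethylheptanoic acid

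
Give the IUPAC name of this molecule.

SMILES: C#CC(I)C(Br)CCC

4-bromo-3-iodohept-1-yne

Counting along the main chain through the multiple bond gives 7 carbons: the parent is heptane.
There is one C≡C triple bond, indicated by the ending -yne.
The numbering direction is chosen so that numbering from this end puts the triple bond at C-1 rather than C-6.
That gives the triple bond between C-1 and C-2; a bromo group at C-4; an iodo group at C-3.
The substituents are ordered alphabetically, ignoring any di-/tri- multipliers.
The name is 4-bromo-3-iodohept-1-yne.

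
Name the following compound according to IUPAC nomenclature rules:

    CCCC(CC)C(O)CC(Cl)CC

The longest carbon chain that includes the –OH group has 9 carbons, so the parent hydride is nonane.
An alcohol (–OH) is the principal characteristic group, giving the suffix -ol.
Number the chain so that the substituent locant set {3,6} is lower than {4,7} at the first point of difference.
This places the hydroxyl at C-5; a chloro group at C-3; an ethyl group at C-6.
Substituent prefixes are cited in alphabetical order (multiplying prefixes like di-/tri- are ignored for ordering).
Putting it together: 3-chloro-6-ethylnonan-5-ol.

3-chloro-6-ethylnonan-5-ol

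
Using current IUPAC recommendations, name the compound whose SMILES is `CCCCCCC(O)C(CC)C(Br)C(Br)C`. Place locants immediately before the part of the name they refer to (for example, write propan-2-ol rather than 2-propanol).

Counting along the main chain through the –OH group gives 11 carbons: the parent is undecane.
The highest-priority functional group is an alcohol (–OH), so the name ends in -ol.
Choose the numbering such that numbering from this end puts the hydroxyl group at C-5 rather than C-7.
With this numbering: the hydroxyl at C-5; bromo groups at C-2 and C-3; an ethyl group at C-4.
Prefixes are listed alphabetically: bromo, ethyl.
Assembling the pieces gives 2,3-dibromo-4-ethylundecan-5-ol.

2,3-dibromo-4-ethylundecan-5-ol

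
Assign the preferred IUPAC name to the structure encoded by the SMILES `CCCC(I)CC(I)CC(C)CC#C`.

Counting along the main chain through the multiple bond gives 11 carbons: the parent is undecane.
A C≡C triple bond in the chain gives the infix -yne-.
The numbering direction is chosen so that numbering from this end puts the triple bond at C-1 rather than C-10.
That gives the triple bond between C-1 and C-2; iodo groups at C-6 and C-8; a methyl group at C-4.
Substituent prefixes are cited in alphabetical order (multiplying prefixes like di-/tri- are ignored for ordering).
The name is 6,8-diiodo-4-methylundec-1-yne.

6,8-diiodo-4-methylundec-1-yne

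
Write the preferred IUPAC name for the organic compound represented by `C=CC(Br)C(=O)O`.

2-bromobut-3-enoic acid

The longest carbon chain that includes the –COOH group and the multiple bond has 4 carbons, so the parent hydride is butane.
A carboxylic acid (terminal –COOH) is the principal characteristic group, giving the suffix -oic acid.
A C=C double bond in the chain gives the infix -ene-.
Number the chain so that the carboxylic acid carbon is C-1 by definition.
With this numbering: the double bond between C-3 and C-4; a bromo group at C-2.
Putting it together: 2-bromobut-3-enoic acid.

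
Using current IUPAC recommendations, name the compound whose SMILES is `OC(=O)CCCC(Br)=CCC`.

5-bromooct-5-enoic acid

The longest carbon chain that includes the –COOH group and the multiple bond has 8 carbons, so the parent hydride is octane.
The highest-priority functional group is a carboxylic acid (terminal –COOH), so the name ends in -oic acid.
The chain contains a C=C double bond, so the unsaturation ending is -ene.
The numbering direction is chosen so that the carboxylic acid carbon is C-1 by definition.
With this numbering: the double bond between C-5 and C-6; a bromo group at C-5.
The name is 5-bromooct-5-enoic acid.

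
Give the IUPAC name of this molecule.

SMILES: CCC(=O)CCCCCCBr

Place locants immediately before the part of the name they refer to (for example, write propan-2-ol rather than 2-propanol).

The longest carbon chain that includes the carbonyl has 9 carbons, so the parent hydride is nonane.
The highest-priority functional group is a ketone (C=O on an internal carbon), so the name ends in -one.
The numbering direction is chosen so that numbering from this end puts the carbonyl group at C-3 rather than C-7.
With this numbering: the carbonyl at C-3; a bromo group at C-9.
The name is 9-bromononan-3-one.

9-bromononan-3-one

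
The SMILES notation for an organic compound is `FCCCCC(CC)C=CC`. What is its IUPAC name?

4-ethyl-8-fluorooct-2-ene

The longest chain bearing the multiple bond is 8 carbons long (octane).
There is one C=C double bond, indicated by the ending -ene.
Number the chain so that numbering from this end puts the double bond at C-2 rather than C-6.
This places the double bond between C-2 and C-3; an ethyl group at C-4; a fluoro group at C-8.
The substituents are ordered alphabetically, ignoring any di-/tri- multipliers.
The name is 4-ethyl-8-fluorooct-2-ene.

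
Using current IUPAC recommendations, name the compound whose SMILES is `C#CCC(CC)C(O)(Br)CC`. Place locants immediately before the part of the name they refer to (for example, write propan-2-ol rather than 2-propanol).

The longest chain bearing the –OH group and the multiple bond is 7 carbons long (heptane).
The highest-priority functional group is an alcohol (–OH), so the name ends in -ol.
There is one C≡C triple bond, indicated by the ending -yne.
Choose the numbering such that numbering from this end puts the hydroxyl group at C-3 rather than C-5.
This places the hydroxyl at C-3; the triple bond between C-6 and C-7; a bromo group at C-3; an ethyl group at C-4.
The substituents are ordered alphabetically, ignoring any di-/tri- multipliers.
Assembling the pieces gives 3-bromo-4-ethylhept-6-yn-3-ol.

3-bromo-4-ethylhept-6-yn-3-ol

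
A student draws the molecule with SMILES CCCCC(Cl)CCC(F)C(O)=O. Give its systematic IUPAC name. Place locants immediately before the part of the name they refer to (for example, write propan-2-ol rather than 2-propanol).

5-chloro-2-fluorononanoic acid

The longest carbon chain that includes the –COOH group has 9 carbons, so the parent hydride is nonane.
A carboxylic acid (terminal –COOH) is the principal characteristic group, giving the suffix -oic acid.
The numbering direction is chosen so that the carboxylic acid carbon is C-1 by definition.
That gives a chloro group at C-5; a fluoro group at C-2.
Prefixes are listed alphabetically: chloro, fluoro.
The name is 5-chloro-2-fluorononanoic acid.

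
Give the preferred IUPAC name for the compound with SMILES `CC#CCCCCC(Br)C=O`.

The longest chain bearing the –CHO group and the multiple bond is 9 carbons long (nonane).
The highest-priority functional group is an aldehyde (terminal –CHO), so the name ends in -al.
There is one C≡C triple bond, indicated by the ending -yne.
The numbering direction is chosen so that the aldehyde carbon is C-1 by definition.
With this numbering: the triple bond between C-7 and C-8; a bromo group at C-2.
Assembling the pieces gives 2-bromonon-7-ynal.

2-bromonon-7-ynal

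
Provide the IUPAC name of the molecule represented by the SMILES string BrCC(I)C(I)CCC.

The parent chain contains 6 carbons (hexane).
Choose the numbering such that the substituent locant set {1,2,3} is lower than {4,5,6} at the first point of difference.
This places a bromo group at C-1; iodo groups at C-2 and C-3.
The substituents are ordered alphabetically, ignoring any di-/tri- multipliers.
Assembling the pieces gives 1-bromo-2,3-diiodohexane.

1-bromo-2,3-diiodohexane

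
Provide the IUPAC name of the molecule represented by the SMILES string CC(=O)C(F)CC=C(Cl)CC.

The longest chain bearing the carbonyl and the multiple bond is 8 carbons long (octane).
The highest-priority functional group is a ketone (C=O on an internal carbon), so the name ends in -one.
There is one C=C double bond, indicated by the ending -ene.
The numbering direction is chosen so that numbering from this end puts the carbonyl group at C-2 rather than C-7.
This places the carbonyl at C-2; the double bond between C-5 and C-6; a chloro group at C-6; a fluoro group at C-3.
The substituents are ordered alphabetically, ignoring any di-/tri- multipliers.
Putting it together: 6-chloro-3-fluorooct-5-en-2-one.

6-chloro-3-fluorooct-5-en-2-one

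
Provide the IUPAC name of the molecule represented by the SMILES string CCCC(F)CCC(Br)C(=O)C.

3-bromo-6-fluorononan-2-one

The longest carbon chain that includes the carbonyl has 9 carbons, so the parent hydride is nonane.
A ketone (C=O on an internal carbon) is the principal characteristic group, giving the suffix -one.
Choose the numbering such that numbering from this end puts the carbonyl group at C-2 rather than C-8.
That gives the carbonyl at C-2; a bromo group at C-3; a fluoro group at C-6.
Prefixes are listed alphabetically: bromo, fluoro.
The name is 3-bromo-6-fluorononan-2-one.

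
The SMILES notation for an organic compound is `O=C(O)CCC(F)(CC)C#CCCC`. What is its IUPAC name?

4-ethyl-4-fluoronon-5-ynoic acid

The longest carbon chain that includes the –COOH group and the multiple bond has 9 carbons, so the parent hydride is nonane.
The principal characteristic group is a carboxylic acid (terminal –COOH), named with the suffix -oic acid.
A C≡C triple bond in the chain gives the infix -yne-.
Choose the numbering such that the carboxylic acid carbon is C-1 by definition.
With this numbering: the triple bond between C-5 and C-6; an ethyl group at C-4; a fluoro group at C-4.
Substituent prefixes are cited in alphabetical order (multiplying prefixes like di-/tri- are ignored for ordering).
Putting it together: 4-ethyl-4-fluoronon-5-ynoic acid.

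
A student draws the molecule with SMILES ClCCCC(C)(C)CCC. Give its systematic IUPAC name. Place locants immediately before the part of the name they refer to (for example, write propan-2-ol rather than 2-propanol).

The longest continuous carbon chain has 7 atoms, so the parent hydride is heptane.
The numbering direction is chosen so that the substituent locant set {1,4,4} is lower than {4,4,7} at the first point of difference.
That gives a chloro group at C-1; two methyl groups at C-4.
Prefixes are listed alphabetically: chloro, methyl.
Assembling the pieces gives 1-chloro-4,4-dimethylheptane.

1-chloro-4,4-dimethylheptane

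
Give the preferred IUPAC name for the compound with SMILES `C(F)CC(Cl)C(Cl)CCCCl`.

The longest continuous carbon chain has 7 atoms, so the parent hydride is heptane.
The numbering direction is chosen so that the substituent locant set {1,3,4,7} is lower than {1,4,5,7} at the first point of difference.
This places chloro groups at C-3 and C-4 and C-7; a fluoro group at C-1.
Prefixes are listed alphabetically: chloro, fluoro.
Putting it together: 3,4,7-trichloro-1-fluoroheptane.

3,4,7-trichloro-1-fluoroheptane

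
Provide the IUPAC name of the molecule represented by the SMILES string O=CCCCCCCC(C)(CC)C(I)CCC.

The longest carbon chain that includes the –CHO group has 12 carbons, so the parent hydride is dodecane.
The principal characteristic group is an aldehyde (terminal –CHO), named with the suffix -al.
Choose the numbering such that the aldehyde carbon is C-1 by definition.
With this numbering: an ethyl group at C-8; an iodo group at C-9; a methyl group at C-8.
Prefixes are listed alphabetically: ethyl, iodo, methyl.
Assembling the pieces gives 8-ethyl-9-iodo-8-methyldodecanal.

8-ethyl-9-iodo-8-methyldodecanal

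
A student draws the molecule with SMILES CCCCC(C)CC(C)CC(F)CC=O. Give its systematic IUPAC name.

Counting along the main chain through the –CHO group gives 11 carbons: the parent is undecane.
The highest-priority functional group is an aldehyde (terminal –CHO), so the name ends in -al.
Number the chain so that the aldehyde carbon is C-1 by definition.
That gives a fluoro group at C-3; methyl groups at C-5 and C-7.
The substituents are ordered alphabetically, ignoring any di-/tri- multipliers.
The name is 3-fluoro-5,7-dimethylundecanal.

3-fluoro-5,7-dimethylundecanal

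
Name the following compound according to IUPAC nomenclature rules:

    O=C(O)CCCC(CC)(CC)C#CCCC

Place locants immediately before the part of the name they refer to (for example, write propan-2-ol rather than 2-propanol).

5,5-diethyldec-6-ynoic acid

The longest carbon chain that includes the –COOH group and the multiple bond has 10 carbons, so the parent hydride is decane.
A carboxylic acid (terminal –COOH) is the principal characteristic group, giving the suffix -oic acid.
The chain contains a C≡C triple bond, so the unsaturation ending is -yne.
Choose the numbering such that the carboxylic acid carbon is C-1 by definition.
With this numbering: the triple bond between C-6 and C-7; two ethyl groups at C-5.
Assembling the pieces gives 5,5-diethyldec-6-ynoic acid.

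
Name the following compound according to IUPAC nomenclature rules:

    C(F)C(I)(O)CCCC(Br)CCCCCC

Counting along the main chain through the –OH group gives 12 carbons: the parent is dodecane.
The highest-priority functional group is an alcohol (–OH), so the name ends in -ol.
The numbering direction is chosen so that numbering from this end puts the hydroxyl group at C-2 rather than C-11.
That gives the hydroxyl at C-2; a bromo group at C-6; a fluoro group at C-1; an iodo group at C-2.
Substituent prefixes are cited in alphabetical order (multiplying prefixes like di-/tri- are ignored for ordering).
The name is 6-bromo-1-fluoro-2-iodododecan-2-ol.

6-bromo-1-fluoro-2-iodododecan-2-ol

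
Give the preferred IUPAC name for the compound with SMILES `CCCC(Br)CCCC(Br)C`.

2,6-dibromononane

The longest carbon chain is 9 atoms: the parent is nonane.
The numbering direction is chosen so that the substituent locant set {2,6} is lower than {4,8} at the first point of difference.
This places bromo groups at C-2 and C-6.
Assembling the pieces gives 2,6-dibromononane.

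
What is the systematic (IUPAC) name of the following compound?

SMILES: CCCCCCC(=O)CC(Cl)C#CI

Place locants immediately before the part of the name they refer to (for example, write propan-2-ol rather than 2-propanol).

3-chloro-1-iodoundec-1-yn-5-one

The longest carbon chain that includes the carbonyl and the multiple bond has 11 carbons, so the parent hydride is undecane.
The principal characteristic group is a ketone (C=O on an internal carbon), named with the suffix -one.
There is one C≡C triple bond, indicated by the ending -yne.
Number the chain so that numbering from this end puts the carbonyl group at C-5 rather than C-7.
This places the carbonyl at C-5; the triple bond between C-1 and C-2; a chloro group at C-3; an iodo group at C-1.
The substituents are ordered alphabetically, ignoring any di-/tri- multipliers.
Assembling the pieces gives 3-chloro-1-iodoundec-1-yn-5-one.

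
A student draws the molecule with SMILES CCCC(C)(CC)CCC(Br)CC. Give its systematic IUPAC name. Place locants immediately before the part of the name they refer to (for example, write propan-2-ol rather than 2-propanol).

3-bromo-6-ethyl-6-methylnonane

The longest carbon chain is 9 atoms: the parent is nonane.
Number the chain so that the substituent locant set {3,6,6} is lower than {4,4,7} at the first point of difference.
With this numbering: a bromo group at C-3; an ethyl group at C-6; a methyl group at C-6.
Substituent prefixes are cited in alphabetical order (multiplying prefixes like di-/tri- are ignored for ordering).
Putting it together: 3-bromo-6-ethyl-6-methylnonane.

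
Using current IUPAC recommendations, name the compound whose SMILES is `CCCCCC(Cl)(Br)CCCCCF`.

The parent chain contains 11 carbons (undecane).
Choose the numbering such that the substituent locant set {1,6,6} is lower than {6,6,11} at the first point of difference.
That gives a bromo group at C-6; a chloro group at C-6; a fluoro group at C-1.
The substituents are ordered alphabetically, ignoring any di-/tri- multipliers.
Assembling the pieces gives 6-bromo-6-chloro-1-fluoroundecane.

6-bromo-6-chloro-1-fluoroundecane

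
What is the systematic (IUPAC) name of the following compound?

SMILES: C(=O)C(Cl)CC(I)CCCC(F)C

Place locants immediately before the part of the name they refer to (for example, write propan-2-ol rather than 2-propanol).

2-chloro-8-fluoro-4-iodononanal

Counting along the main chain through the –CHO group gives 9 carbons: the parent is nonane.
The principal characteristic group is an aldehyde (terminal –CHO), named with the suffix -al.
The numbering direction is chosen so that the aldehyde carbon is C-1 by definition.
This places a chloro group at C-2; a fluoro group at C-8; an iodo group at C-4.
The substituents are ordered alphabetically, ignoring any di-/tri- multipliers.
Putting it together: 2-chloro-8-fluoro-4-iodononanal.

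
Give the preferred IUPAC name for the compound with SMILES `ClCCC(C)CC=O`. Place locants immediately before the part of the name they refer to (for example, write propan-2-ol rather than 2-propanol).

5-chloro-3-methylpentanal

Counting along the main chain through the –CHO group gives 5 carbons: the parent is pentane.
An aldehyde (terminal –CHO) is the principal characteristic group, giving the suffix -al.
Choose the numbering such that the aldehyde carbon is C-1 by definition.
This places a chloro group at C-5; a methyl group at C-3.
The substituents are ordered alphabetically, ignoring any di-/tri- multipliers.
Putting it together: 5-chloro-3-methylpentanal.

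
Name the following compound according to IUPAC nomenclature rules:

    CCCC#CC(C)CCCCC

The longest chain bearing the multiple bond is 11 carbons long (undecane).
There is one C≡C triple bond, indicated by the ending -yne.
The numbering direction is chosen so that numbering from this end puts the triple bond at C-4 rather than C-7.
That gives the triple bond between C-4 and C-5; a methyl group at C-6.
Assembling the pieces gives 6-methylundec-4-yne.

6-methylundec-4-yne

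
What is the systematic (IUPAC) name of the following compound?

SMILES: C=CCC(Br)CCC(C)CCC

The longest carbon chain that includes the multiple bond has 10 carbons, so the parent hydride is decane.
The chain contains a C=C double bond, so the unsaturation ending is -ene.
The numbering direction is chosen so that numbering from this end puts the double bond at C-1 rather than C-9.
With this numbering: the double bond between C-1 and C-2; a bromo group at C-4; a methyl group at C-7.
Prefixes are listed alphabetically: bromo, methyl.
The name is 4-bromo-7-methyldec-1-ene.

4-bromo-7-methyldec-1-ene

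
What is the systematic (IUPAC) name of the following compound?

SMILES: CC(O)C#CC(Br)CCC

Counting along the main chain through the –OH group and the multiple bond gives 8 carbons: the parent is octane.
An alcohol (–OH) is the principal characteristic group, giving the suffix -ol.
The chain contains a C≡C triple bond, so the unsaturation ending is -yne.
The numbering direction is chosen so that numbering from this end puts the hydroxyl group at C-2 rather than C-7.
With this numbering: the hydroxyl at C-2; the triple bond between C-3 and C-4; a bromo group at C-5.
Putting it together: 5-bromooct-3-yn-2-ol.

5-bromooct-3-yn-2-ol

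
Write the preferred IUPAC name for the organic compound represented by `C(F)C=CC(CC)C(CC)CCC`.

Counting along the main chain through the multiple bond gives 8 carbons: the parent is octane.
A C=C double bond in the chain gives the infix -ene-.
Number the chain so that numbering from this end puts the double bond at C-2 rather than C-6.
This places the double bond between C-2 and C-3; ethyl groups at C-4 and C-5; a fluoro group at C-1.
Substituent prefixes are cited in alphabetical order (multiplying prefixes like di-/tri- are ignored for ordering).
The name is 4,5-diethyl-1-fluorooct-2-ene.

4,5-diethyl-1-fluorooct-2-ene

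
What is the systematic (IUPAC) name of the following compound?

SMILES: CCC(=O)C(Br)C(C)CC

Counting along the main chain through the carbonyl gives 7 carbons: the parent is heptane.
The principal characteristic group is a ketone (C=O on an internal carbon), named with the suffix -one.
The numbering direction is chosen so that numbering from this end puts the carbonyl group at C-3 rather than C-5.
This places the carbonyl at C-3; a bromo group at C-4; a methyl group at C-5.
Prefixes are listed alphabetically: bromo, methyl.
Putting it together: 4-bromo-5-methylheptan-3-one.

4-bromo-5-methylheptan-3-one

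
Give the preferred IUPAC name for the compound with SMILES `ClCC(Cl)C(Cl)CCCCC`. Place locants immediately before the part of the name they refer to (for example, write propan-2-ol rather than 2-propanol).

1,2,3-trichlorooctane

The longest continuous carbon chain has 8 atoms, so the parent hydride is octane.
Number the chain so that the substituent locant set {1,2,3} is lower than {6,7,8} at the first point of difference.
With this numbering: chloro groups at C-1 and C-2 and C-3.
The name is 1,2,3-trichlorooctane.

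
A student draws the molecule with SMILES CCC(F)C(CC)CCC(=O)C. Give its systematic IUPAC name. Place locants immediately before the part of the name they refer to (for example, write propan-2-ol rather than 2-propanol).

5-ethyl-6-fluorooctan-2-one

The longest chain bearing the carbonyl is 8 carbons long (octane).
The highest-priority functional group is a ketone (C=O on an internal carbon), so the name ends in -one.
Choose the numbering such that numbering from this end puts the carbonyl group at C-2 rather than C-7.
With this numbering: the carbonyl at C-2; an ethyl group at C-5; a fluoro group at C-6.
Prefixes are listed alphabetically: ethyl, fluoro.
Putting it together: 5-ethyl-6-fluorooctan-2-one.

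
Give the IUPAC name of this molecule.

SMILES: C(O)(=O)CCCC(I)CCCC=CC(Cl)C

11-chloro-5-iodododec-9-enoic acid

The longest chain bearing the –COOH group and the multiple bond is 12 carbons long (dodecane).
The principal characteristic group is a carboxylic acid (terminal –COOH), named with the suffix -oic acid.
There is one C=C double bond, indicated by the ending -ene.
Choose the numbering such that the carboxylic acid carbon is C-1 by definition.
This places the double bond between C-9 and C-10; a chloro group at C-11; an iodo group at C-5.
Prefixes are listed alphabetically: chloro, iodo.
The name is 11-chloro-5-iodododec-9-enoic acid.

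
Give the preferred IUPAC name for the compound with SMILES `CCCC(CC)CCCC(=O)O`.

5-ethyloctanoic acid

The longest chain bearing the –COOH group is 8 carbons long (octane).
The principal characteristic group is a carboxylic acid (terminal –COOH), named with the suffix -oic acid.
The numbering direction is chosen so that the carboxylic acid carbon is C-1 by definition.
That gives an ethyl group at C-5.
The name is 5-ethyloctanoic acid.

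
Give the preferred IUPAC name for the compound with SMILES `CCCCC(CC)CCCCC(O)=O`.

6-ethyldecanoic acid

Counting along the main chain through the –COOH group gives 10 carbons: the parent is decane.
A carboxylic acid (terminal –COOH) is the principal characteristic group, giving the suffix -oic acid.
Choose the numbering such that the carboxylic acid carbon is C-1 by definition.
This places an ethyl group at C-6.
The name is 6-ethyldecanoic acid.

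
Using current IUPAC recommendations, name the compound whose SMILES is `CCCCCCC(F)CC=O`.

3-fluorononanal

The longest carbon chain that includes the –CHO group has 9 carbons, so the parent hydride is nonane.
The highest-priority functional group is an aldehyde (terminal –CHO), so the name ends in -al.
Choose the numbering such that the aldehyde carbon is C-1 by definition.
That gives a fluoro group at C-3.
Putting it together: 3-fluorononanal.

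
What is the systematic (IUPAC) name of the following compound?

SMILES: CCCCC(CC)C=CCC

5-ethylnon-3-ene

Counting along the main chain through the multiple bond gives 9 carbons: the parent is nonane.
The chain contains a C=C double bond, so the unsaturation ending is -ene.
The numbering direction is chosen so that numbering from this end puts the double bond at C-3 rather than C-6.
With this numbering: the double bond between C-3 and C-4; an ethyl group at C-5.
Putting it together: 5-ethylnon-3-ene.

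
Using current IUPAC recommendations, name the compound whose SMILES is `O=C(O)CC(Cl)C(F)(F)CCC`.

The longest chain bearing the –COOH group is 7 carbons long (heptane).
The principal characteristic group is a carboxylic acid (terminal –COOH), named with the suffix -oic acid.
The numbering direction is chosen so that the carboxylic acid carbon is C-1 by definition.
With this numbering: a chloro group at C-3; two fluoro groups at C-4.
Substituent prefixes are cited in alphabetical order (multiplying prefixes like di-/tri- are ignored for ordering).
The name is 3-chloro-4,4-difluoroheptanoic acid.

3-chloro-4,4-difluoroheptanoic acid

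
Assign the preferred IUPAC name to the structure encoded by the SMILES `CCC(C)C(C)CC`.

3,4-dimethylhexane

The parent chain contains 6 carbons (hexane).
Numbering from either end gives identical locants here.
With this numbering: methyl groups at C-3 and C-4.
The name is 3,4-dimethylhexane.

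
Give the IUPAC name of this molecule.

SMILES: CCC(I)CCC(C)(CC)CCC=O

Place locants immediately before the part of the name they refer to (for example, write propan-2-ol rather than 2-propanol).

4-ethyl-7-iodo-4-methylnonanal

Counting along the main chain through the –CHO group gives 9 carbons: the parent is nonane.
An aldehyde (terminal –CHO) is the principal characteristic group, giving the suffix -al.
The numbering direction is chosen so that the aldehyde carbon is C-1 by definition.
That gives an ethyl group at C-4; an iodo group at C-7; a methyl group at C-4.
Substituent prefixes are cited in alphabetical order (multiplying prefixes like di-/tri- are ignored for ordering).
The name is 4-ethyl-7-iodo-4-methylnonanal.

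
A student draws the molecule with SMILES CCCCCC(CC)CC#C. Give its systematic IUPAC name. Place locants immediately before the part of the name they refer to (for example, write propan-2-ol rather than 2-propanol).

4-ethylnon-1-yne

The longest carbon chain that includes the multiple bond has 9 carbons, so the parent hydride is nonane.
The chain contains a C≡C triple bond, so the unsaturation ending is -yne.
Choose the numbering such that numbering from this end puts the triple bond at C-1 rather than C-8.
With this numbering: the triple bond between C-1 and C-2; an ethyl group at C-4.
Assembling the pieces gives 4-ethylnon-1-yne.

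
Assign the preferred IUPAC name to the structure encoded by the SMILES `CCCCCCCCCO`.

nonan-1-ol

Counting along the main chain through the –OH group gives 9 carbons: the parent is nonane.
The highest-priority functional group is an alcohol (–OH), so the name ends in -ol.
Number the chain so that numbering from this end puts the hydroxyl group at C-1 rather than C-9.
That gives the hydroxyl at C-1.
Putting it together: nonan-1-ol.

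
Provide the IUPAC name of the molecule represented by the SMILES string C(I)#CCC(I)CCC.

1,4-diiodohept-1-yne

The longest carbon chain that includes the multiple bond has 7 carbons, so the parent hydride is heptane.
The chain contains a C≡C triple bond, so the unsaturation ending is -yne.
Number the chain so that numbering from this end puts the triple bond at C-1 rather than C-6.
This places the triple bond between C-1 and C-2; iodo groups at C-1 and C-4.
Assembling the pieces gives 1,4-diiodohept-1-yne.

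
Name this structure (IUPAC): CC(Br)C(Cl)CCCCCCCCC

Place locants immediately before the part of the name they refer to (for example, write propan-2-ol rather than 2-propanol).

2-bromo-3-chlorododecane

The longest continuous carbon chain has 12 atoms, so the parent hydride is dodecane.
Choose the numbering such that the substituent locant set {2,3} is lower than {10,11} at the first point of difference.
With this numbering: a bromo group at C-2; a chloro group at C-3.
Substituent prefixes are cited in alphabetical order (multiplying prefixes like di-/tri- are ignored for ordering).
Assembling the pieces gives 2-bromo-3-chlorododecane.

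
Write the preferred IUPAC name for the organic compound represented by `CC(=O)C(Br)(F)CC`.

Counting along the main chain through the carbonyl gives 5 carbons: the parent is pentane.
The principal characteristic group is a ketone (C=O on an internal carbon), named with the suffix -one.
Choose the numbering such that numbering from this end puts the carbonyl group at C-2 rather than C-4.
That gives the carbonyl at C-2; a bromo group at C-3; a fluoro group at C-3.
Prefixes are listed alphabetically: bromo, fluoro.
Putting it together: 3-bromo-3-fluoropentan-2-one.

3-bromo-3-fluoropentan-2-one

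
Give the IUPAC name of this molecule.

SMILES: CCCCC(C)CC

3-methylheptane

The longest carbon chain is 7 atoms: the parent is heptane.
The numbering direction is chosen so that the substituent locant set {3} is lower than {5} at the first point of difference.
With this numbering: a methyl group at C-3.
Putting it together: 3-methylheptane.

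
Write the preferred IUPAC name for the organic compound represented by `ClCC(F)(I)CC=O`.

4-chloro-3-fluoro-3-iodobutanal

Counting along the main chain through the –CHO group gives 4 carbons: the parent is butane.
The principal characteristic group is an aldehyde (terminal –CHO), named with the suffix -al.
Choose the numbering such that the aldehyde carbon is C-1 by definition.
This places a chloro group at C-4; a fluoro group at C-3; an iodo group at C-3.
Prefixes are listed alphabetically: chloro, fluoro, iodo.
The name is 4-chloro-3-fluoro-3-iodobutanal.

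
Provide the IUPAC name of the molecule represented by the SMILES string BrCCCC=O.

4-bromobutanal

Counting along the main chain through the –CHO group gives 4 carbons: the parent is butane.
An aldehyde (terminal –CHO) is the principal characteristic group, giving the suffix -al.
The numbering direction is chosen so that the aldehyde carbon is C-1 by definition.
This places a bromo group at C-4.
Putting it together: 4-bromobutanal.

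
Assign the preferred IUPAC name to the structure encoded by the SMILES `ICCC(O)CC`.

Counting along the main chain through the –OH group gives 5 carbons: the parent is pentane.
The highest-priority functional group is an alcohol (–OH), so the name ends in -ol.
The numbering direction is chosen so that the substituent locant set {1} is lower than {5} at the first point of difference.
This places the hydroxyl at C-3; an iodo group at C-1.
The name is 1-iodopentan-3-ol.

1-iodopentan-3-ol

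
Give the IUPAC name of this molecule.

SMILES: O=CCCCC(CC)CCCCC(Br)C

10-bromo-5-ethylundecanal

Counting along the main chain through the –CHO group gives 11 carbons: the parent is undecane.
An aldehyde (terminal –CHO) is the principal characteristic group, giving the suffix -al.
Number the chain so that the aldehyde carbon is C-1 by definition.
That gives a bromo group at C-10; an ethyl group at C-5.
Substituent prefixes are cited in alphabetical order (multiplying prefixes like di-/tri- are ignored for ordering).
Putting it together: 10-bromo-5-ethylundecanal.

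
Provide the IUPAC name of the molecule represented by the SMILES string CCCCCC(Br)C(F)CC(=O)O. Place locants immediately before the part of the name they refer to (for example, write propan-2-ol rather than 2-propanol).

4-bromo-3-fluorononanoic acid

The longest chain bearing the –COOH group is 9 carbons long (nonane).
The principal characteristic group is a carboxylic acid (terminal –COOH), named with the suffix -oic acid.
The numbering direction is chosen so that the carboxylic acid carbon is C-1 by definition.
With this numbering: a bromo group at C-4; a fluoro group at C-3.
The substituents are ordered alphabetically, ignoring any di-/tri- multipliers.
Assembling the pieces gives 4-bromo-3-fluorononanoic acid.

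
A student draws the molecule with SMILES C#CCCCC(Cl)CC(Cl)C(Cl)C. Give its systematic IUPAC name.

6,8,9-trichlorodec-1-yne

The longest carbon chain that includes the multiple bond has 10 carbons, so the parent hydride is decane.
The chain contains a C≡C triple bond, so the unsaturation ending is -yne.
Choose the numbering such that numbering from this end puts the triple bond at C-1 rather than C-9.
This places the triple bond between C-1 and C-2; chloro groups at C-6 and C-8 and C-9.
The name is 6,8,9-trichlorodec-1-yne.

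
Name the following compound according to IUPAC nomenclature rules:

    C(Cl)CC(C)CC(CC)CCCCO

9-chloro-5-ethyl-7-methylnonan-1-ol

Counting along the main chain through the –OH group gives 9 carbons: the parent is nonane.
The highest-priority functional group is an alcohol (–OH), so the name ends in -ol.
The numbering direction is chosen so that numbering from this end puts the hydroxyl group at C-1 rather than C-9.
That gives the hydroxyl at C-1; a chloro group at C-9; an ethyl group at C-5; a methyl group at C-7.
Prefixes are listed alphabetically: chloro, ethyl, methyl.
Assembling the pieces gives 9-chloro-5-ethyl-7-methylnonan-1-ol.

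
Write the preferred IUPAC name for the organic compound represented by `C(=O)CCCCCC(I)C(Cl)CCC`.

Counting along the main chain through the –CHO group gives 11 carbons: the parent is undecane.
The principal characteristic group is an aldehyde (terminal –CHO), named with the suffix -al.
Number the chain so that the aldehyde carbon is C-1 by definition.
This places a chloro group at C-8; an iodo group at C-7.
Prefixes are listed alphabetically: chloro, iodo.
Putting it together: 8-chloro-7-iodoundecanal.

8-chloro-7-iodoundecanal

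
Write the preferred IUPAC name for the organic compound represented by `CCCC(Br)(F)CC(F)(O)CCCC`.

7-bromo-5,7-difluorodecan-5-ol

The longest carbon chain that includes the –OH group has 10 carbons, so the parent hydride is decane.
An alcohol (–OH) is the principal characteristic group, giving the suffix -ol.
The numbering direction is chosen so that numbering from this end puts the hydroxyl group at C-5 rather than C-6.
With this numbering: the hydroxyl at C-5; a bromo group at C-7; fluoro groups at C-5 and C-7.
Substituent prefixes are cited in alphabetical order (multiplying prefixes like di-/tri- are ignored for ordering).
Assembling the pieces gives 7-bromo-5,7-difluorodecan-5-ol.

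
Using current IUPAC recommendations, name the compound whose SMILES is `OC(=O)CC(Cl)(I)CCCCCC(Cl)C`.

3,9-dichloro-3-iododecanoic acid

The longest chain bearing the –COOH group is 10 carbons long (decane).
The principal characteristic group is a carboxylic acid (terminal –COOH), named with the suffix -oic acid.
Number the chain so that the carboxylic acid carbon is C-1 by definition.
That gives chloro groups at C-3 and C-9; an iodo group at C-3.
Prefixes are listed alphabetically: chloro, iodo.
Putting it together: 3,9-dichloro-3-iododecanoic acid.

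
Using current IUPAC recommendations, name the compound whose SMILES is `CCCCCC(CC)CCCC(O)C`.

The longest carbon chain that includes the –OH group has 11 carbons, so the parent hydride is undecane.
The principal characteristic group is an alcohol (–OH), named with the suffix -ol.
Choose the numbering such that numbering from this end puts the hydroxyl group at C-2 rather than C-10.
With this numbering: the hydroxyl at C-2; an ethyl group at C-6.
Putting it together: 6-ethylundecan-2-ol.

6-ethylundecan-2-ol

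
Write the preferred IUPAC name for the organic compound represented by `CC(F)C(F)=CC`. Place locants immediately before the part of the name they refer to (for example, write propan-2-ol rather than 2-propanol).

The longest chain bearing the multiple bond is 5 carbons long (pentane).
A C=C double bond in the chain gives the infix -ene-.
The numbering direction is chosen so that numbering from this end puts the double bond at C-2 rather than C-3.
With this numbering: the double bond between C-2 and C-3; fluoro groups at C-3 and C-4.
The name is 3,4-difluoropent-2-ene.

3,4-difluoropent-2-ene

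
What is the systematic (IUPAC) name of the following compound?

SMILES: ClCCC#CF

Counting along the main chain through the multiple bond gives 4 carbons: the parent is butane.
There is one C≡C triple bond, indicated by the ending -yne.
The numbering direction is chosen so that numbering from this end puts the triple bond at C-1 rather than C-3.
That gives the triple bond between C-1 and C-2; a chloro group at C-4; a fluoro group at C-1.
Prefixes are listed alphabetically: chloro, fluoro.
The name is 4-chloro-1-fluorobut-1-yne.

4-chloro-1-fluorobut-1-yne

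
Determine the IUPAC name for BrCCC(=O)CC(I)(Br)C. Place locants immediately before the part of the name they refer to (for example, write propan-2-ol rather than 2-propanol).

Counting along the main chain through the carbonyl gives 6 carbons: the parent is hexane.
The principal characteristic group is a ketone (C=O on an internal carbon), named with the suffix -one.
Number the chain so that numbering from this end puts the carbonyl group at C-3 rather than C-4.
This places the carbonyl at C-3; bromo groups at C-1 and C-5; an iodo group at C-5.
Prefixes are listed alphabetically: bromo, iodo.
Assembling the pieces gives 1,5-dibromo-5-iodohexan-3-one.

1,5-dibromo-5-iodohexan-3-one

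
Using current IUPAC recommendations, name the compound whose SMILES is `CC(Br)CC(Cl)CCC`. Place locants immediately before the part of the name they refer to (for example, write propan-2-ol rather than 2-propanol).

2-bromo-4-chloroheptane

The parent chain contains 7 carbons (heptane).
Choose the numbering such that the substituent locant set {2,4} is lower than {4,6} at the first point of difference.
That gives a bromo group at C-2; a chloro group at C-4.
The substituents are ordered alphabetically, ignoring any di-/tri- multipliers.
Putting it together: 2-bromo-4-chloroheptane.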